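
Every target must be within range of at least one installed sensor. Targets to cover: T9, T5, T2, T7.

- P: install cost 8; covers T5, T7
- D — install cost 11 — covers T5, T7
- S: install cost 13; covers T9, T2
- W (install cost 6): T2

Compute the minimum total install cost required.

21

Choose P and S: together they cover T9, T5, T2, T7 — every target.
Total install cost: 8 + 13 = 21.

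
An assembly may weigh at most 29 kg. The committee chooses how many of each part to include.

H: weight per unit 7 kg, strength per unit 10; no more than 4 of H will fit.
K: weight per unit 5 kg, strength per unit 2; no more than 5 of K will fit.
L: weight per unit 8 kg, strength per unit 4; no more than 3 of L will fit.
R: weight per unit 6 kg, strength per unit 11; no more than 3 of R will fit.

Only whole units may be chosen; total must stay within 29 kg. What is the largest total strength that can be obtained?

This is a bounded integer knapsack.
2×H and 2×R: weight 26 ≤ 29, strength 2·10 + 2·11 = 42.
1×H and 3×R: weight 25 ≤ 29, strength 1·10 + 3·11 = 43.
Best is 43.

43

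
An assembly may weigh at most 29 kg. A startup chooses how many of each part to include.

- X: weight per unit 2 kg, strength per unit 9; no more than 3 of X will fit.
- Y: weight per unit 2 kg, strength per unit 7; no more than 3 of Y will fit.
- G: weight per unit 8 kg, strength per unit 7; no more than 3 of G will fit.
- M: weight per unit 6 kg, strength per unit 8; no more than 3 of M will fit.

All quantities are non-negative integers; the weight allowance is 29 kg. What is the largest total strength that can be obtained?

X has the best ratio (9/2); taking only X gives at most 3×9 = 27 (stopped by the supply cap of 3).
Mixing does better — 3×X, 2×Y, and 3×M: weight 28 ≤ 29, strength 3·9 + 2·7 + 3·8 = 65.

65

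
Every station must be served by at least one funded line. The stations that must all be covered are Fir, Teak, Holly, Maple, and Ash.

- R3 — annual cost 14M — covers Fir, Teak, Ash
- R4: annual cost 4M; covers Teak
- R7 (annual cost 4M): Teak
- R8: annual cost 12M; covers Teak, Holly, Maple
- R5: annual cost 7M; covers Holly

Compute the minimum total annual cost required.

26

Choose R3 and R8: together they cover Fir, Teak, Holly, Maple, Ash — every station.
Total annual cost: 14 + 12 = 26.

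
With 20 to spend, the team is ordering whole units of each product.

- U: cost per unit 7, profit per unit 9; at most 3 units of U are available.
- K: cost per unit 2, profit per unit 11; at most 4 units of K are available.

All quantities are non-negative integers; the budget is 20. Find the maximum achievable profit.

K has the best ratio (11/2); taking only K gives at most 4×11 = 44 (stopped by the supply cap of 4).
Mixing does better — 1×U and 4×K: cost 15 ≤ 20, profit 1·9 + 4·11 = 53.

53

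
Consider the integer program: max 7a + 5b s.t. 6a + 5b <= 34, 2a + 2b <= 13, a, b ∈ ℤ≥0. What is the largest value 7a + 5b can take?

38

(a,b)=(4,2): 6·4+5·2=34≤34, 2·4+2·2=12≤13, objective 38.
(a,b)=(3,3): 6·3+5·3=33≤34, 2·3+2·3=12≤13, objective 36.
(a,b)=(5,0): 6·5+5·0=30≤34, 2·5+2·0=10≤13, objective 35.
(a,b)=(4,1): 6·4+5·1=29≤34, 2·4+2·1=10≤13, objective 33.
No feasible integer point exceeds 38.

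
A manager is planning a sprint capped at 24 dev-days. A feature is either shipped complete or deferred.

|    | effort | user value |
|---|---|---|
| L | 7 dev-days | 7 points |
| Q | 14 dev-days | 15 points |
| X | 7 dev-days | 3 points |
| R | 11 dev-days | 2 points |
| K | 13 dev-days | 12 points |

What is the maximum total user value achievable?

This is a 0-1 knapsack instance.
Allowing fractional choices, the relaxed optimum would be about 24.8, but features are indivisible.
L + Q: effort 7 + 14 = 21 ≤ 24, user value 7 + 15 = 22.
L + K: effort 7 + 13 = 20 ≤ 24, user value 7 + 12 = 19.
Best is L and Q with total user value 22.

22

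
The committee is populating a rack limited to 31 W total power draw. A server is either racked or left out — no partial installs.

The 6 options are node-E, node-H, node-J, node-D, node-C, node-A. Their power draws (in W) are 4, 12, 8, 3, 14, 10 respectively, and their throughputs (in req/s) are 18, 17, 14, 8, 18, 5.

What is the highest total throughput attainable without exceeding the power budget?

58

node-E + node-H + node-J + node-D: power draw 4 + 12 + 8 + 3 = 27 ≤ 31, throughput 18 + 17 + 14 + 8 = 57.
node-E + node-J + node-D + node-C: power draw 4 + 8 + 3 + 14 = 29 ≤ 31, throughput 18 + 14 + 8 + 18 = 58.
node-E + node-H + node-C: power draw 4 + 12 + 14 = 30 ≤ 31, throughput 18 + 17 + 18 = 53.
Best is node-E, node-J, node-D, and node-C with total throughput 58.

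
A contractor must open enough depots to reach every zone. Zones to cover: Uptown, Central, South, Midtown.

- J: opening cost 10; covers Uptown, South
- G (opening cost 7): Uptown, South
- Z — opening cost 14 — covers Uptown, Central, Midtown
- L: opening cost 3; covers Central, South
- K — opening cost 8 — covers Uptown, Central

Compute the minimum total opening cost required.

Choose Z and L: together they cover Uptown, Central, South, Midtown — every zone.
Total opening cost: 14 + 3 = 17.

17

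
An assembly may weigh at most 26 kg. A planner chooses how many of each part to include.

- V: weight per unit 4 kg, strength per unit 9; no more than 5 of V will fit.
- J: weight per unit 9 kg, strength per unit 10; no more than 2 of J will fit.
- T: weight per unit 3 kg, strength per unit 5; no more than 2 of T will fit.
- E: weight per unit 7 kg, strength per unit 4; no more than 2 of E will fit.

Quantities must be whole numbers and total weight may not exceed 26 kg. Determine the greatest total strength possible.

Take 5×V and 2×T: weight 26 ≤ 26, strength 5·9 + 2·5 = 55.
V has the best ratio (9/4) and is taken to its limit of 5; remaining capacity is filled optimally with the others.

55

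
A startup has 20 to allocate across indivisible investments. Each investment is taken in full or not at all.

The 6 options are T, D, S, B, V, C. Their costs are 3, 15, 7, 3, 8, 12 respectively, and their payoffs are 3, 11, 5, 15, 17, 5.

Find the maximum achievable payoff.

Allowing fractional choices, the relaxed optimum would be about 39.4, but investments are indivisible.
B + V: cost 3 + 8 = 11 ≤ 20, payoff 15 + 17 = 32.
T + B + V: cost 3 + 3 + 8 = 14 ≤ 20, payoff 3 + 15 + 17 = 35.
S + B + V: cost 7 + 3 + 8 = 18 ≤ 20, payoff 5 + 15 + 17 = 37.
Best is S, B, and V with total payoff 37.

37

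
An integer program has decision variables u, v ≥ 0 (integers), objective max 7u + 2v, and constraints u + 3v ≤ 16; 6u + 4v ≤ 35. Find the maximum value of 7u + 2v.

(u,v)=(5,1) is feasible, giving 37.
(u,v)=(5,0) is feasible, giving 35.
Maximum is 37 at (u,v)=(5,1).

37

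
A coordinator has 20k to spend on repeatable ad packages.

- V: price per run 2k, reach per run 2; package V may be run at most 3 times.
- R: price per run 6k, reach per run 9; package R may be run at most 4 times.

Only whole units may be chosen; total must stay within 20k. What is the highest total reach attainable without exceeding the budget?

29

This is a bounded integer knapsack.
R has the best ratio (9/6); taking only R gives at most 3×9 = 27 (stopped by the price limit).
Mixing does better — 1×V and 3×R: price 20 ≤ 20, reach 1·2 + 3·9 = 29.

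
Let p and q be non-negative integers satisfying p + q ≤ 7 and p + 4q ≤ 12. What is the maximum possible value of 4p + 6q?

The continuous relaxation peaks at (5.33, 1.67) with value 31.33; rounding to a feasible lattice point costs some objective.
(p,q)=(6,1) is feasible, giving 30.
(p,q)=(7,0) is feasible, giving 28.
(p,q)=(4,2) is feasible, giving 28.
(p,q)=(5,1) is feasible, giving 26.
The best lattice point is (6,1), giving 30.

30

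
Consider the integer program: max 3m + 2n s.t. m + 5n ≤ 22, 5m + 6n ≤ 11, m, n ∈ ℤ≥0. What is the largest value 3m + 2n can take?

6

The continuous relaxation peaks at (2.2, 0) with value 6.60; rounding to a feasible lattice point costs some objective.
(m,n)=(2,0): 1·2+5·0=2≤22, 5·2+6·0=10≤11, objective 6.
(m,n)=(1,1): 1·1+5·1=6≤22, 5·1+6·1=11≤11, objective 5.
Maximum is 6 at (m,n)=(2,0).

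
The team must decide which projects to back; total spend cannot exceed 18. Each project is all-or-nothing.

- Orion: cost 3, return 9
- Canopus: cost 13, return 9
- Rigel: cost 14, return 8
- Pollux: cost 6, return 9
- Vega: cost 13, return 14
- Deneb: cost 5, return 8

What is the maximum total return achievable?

26

Allowing fractional choices, the relaxed optimum would be about 30.3, but projects are indivisible.
Orion + Pollux + Deneb: cost 3 + 6 + 5 = 14 ≤ 18, return 9 + 9 + 8 = 26.
Vega + Deneb: cost 13 + 5 = 18 ≤ 18, return 14 + 8 = 22.
Orion + Vega: cost 3 + 13 = 16 ≤ 18, return 9 + 14 = 23.
Best is Orion, Pollux, and Deneb with total return 26.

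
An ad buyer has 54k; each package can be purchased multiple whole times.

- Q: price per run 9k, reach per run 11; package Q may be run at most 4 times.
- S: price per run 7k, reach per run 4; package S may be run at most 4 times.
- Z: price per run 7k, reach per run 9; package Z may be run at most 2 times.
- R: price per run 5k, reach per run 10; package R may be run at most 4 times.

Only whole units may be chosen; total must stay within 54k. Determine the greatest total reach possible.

82

2×Q, 2×Z, and 4×R: price 52 ≤ 54, reach 2·11 + 2·9 + 4·10 = 80.
3×Q, 1×Z, and 4×R: price 54 ≤ 54, reach 3·11 + 1·9 + 4·10 = 82.
Best is 82.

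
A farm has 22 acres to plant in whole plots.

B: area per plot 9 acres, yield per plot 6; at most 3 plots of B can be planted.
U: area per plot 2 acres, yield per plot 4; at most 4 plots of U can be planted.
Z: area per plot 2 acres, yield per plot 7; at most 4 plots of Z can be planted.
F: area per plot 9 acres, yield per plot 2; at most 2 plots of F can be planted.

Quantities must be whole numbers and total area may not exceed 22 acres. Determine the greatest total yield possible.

Take 4×U and 4×Z: area 16 ≤ 22, yield 4·4 + 4·7 = 44.
Z has the best ratio (7/2) and is taken to its limit of 4; remaining capacity is filled optimally with the others.

44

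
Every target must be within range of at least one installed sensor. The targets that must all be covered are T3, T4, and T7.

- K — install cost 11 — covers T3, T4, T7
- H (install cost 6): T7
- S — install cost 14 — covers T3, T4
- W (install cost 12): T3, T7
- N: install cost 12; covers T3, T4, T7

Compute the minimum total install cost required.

K alone covers T3, T4, T7 — every target.
Total install cost: 11.
No cover costs less than 11.

11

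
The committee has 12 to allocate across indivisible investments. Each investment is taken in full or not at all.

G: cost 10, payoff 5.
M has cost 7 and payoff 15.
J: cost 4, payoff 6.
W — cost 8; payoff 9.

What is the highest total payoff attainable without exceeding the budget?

M + J: cost 7 + 4 = 11 ≤ 12, payoff 15 + 6 = 21.
M: cost 7 ≤ 12, payoff 15.
Best is M and J with total payoff 21.

21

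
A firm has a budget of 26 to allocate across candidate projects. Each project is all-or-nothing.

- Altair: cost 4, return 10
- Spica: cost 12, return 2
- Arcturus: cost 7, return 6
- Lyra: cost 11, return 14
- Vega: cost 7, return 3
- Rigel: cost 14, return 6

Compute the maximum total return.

This is a 0-1 knapsack instance.
Take Altair, Arcturus, and Lyra: cost 4 + 7 + 11 = 22 ≤ 26, return 10 + 6 + 14 = 30.
No other feasible combination does better.

30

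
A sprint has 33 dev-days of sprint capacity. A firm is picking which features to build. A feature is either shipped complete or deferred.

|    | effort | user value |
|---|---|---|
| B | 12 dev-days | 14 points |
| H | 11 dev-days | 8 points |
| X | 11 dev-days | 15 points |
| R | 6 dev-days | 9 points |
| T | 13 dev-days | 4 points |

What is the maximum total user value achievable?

Allowing fractional choices, the relaxed optimum would be about 40.9, but features are indivisible.
B + H + R: effort 12 + 11 + 6 = 29 ≤ 33, user value 14 + 8 + 9 = 31.
H + X + R: effort 11 + 11 + 6 = 28 ≤ 33, user value 8 + 15 + 9 = 32.
B + X + R: effort 12 + 11 + 6 = 29 ≤ 33, user value 14 + 15 + 9 = 38.
Best is B, X, and R with total user value 38.

38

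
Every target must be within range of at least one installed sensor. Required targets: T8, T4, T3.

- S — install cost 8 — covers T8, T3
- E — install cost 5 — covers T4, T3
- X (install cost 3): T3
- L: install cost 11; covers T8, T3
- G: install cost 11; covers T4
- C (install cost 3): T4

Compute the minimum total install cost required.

This is a weighted set-cover instance.
The greedy cost-per-new-target heuristic would pick E and S for 13, but a cheaper cover exists.
Choose S and C: together they cover T8, T4, T3 — every target.
Total install cost: 8 + 3 = 11.
No cover costs less than 11.

11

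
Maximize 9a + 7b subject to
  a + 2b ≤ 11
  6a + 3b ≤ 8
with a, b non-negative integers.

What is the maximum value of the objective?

Relaxing integrality, the LP optimum is 18.67 at (a,b) = (0, 2.67), which is not an integer point.
(a,b)=(0,2): 1·0+2·2=4≤11, 6·0+3·2=6≤8, objective 14.
(a,b)=(0,1): 1·0+2·1=2≤11, 6·0+3·1=3≤8, objective 7.
The best lattice point is (0,2), giving 14.

14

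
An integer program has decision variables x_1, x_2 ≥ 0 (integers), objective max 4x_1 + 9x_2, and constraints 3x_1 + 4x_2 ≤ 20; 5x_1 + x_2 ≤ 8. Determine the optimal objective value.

45

(x_1,x_2)=(0,5): 3·0+4·5=20≤20, 5·0+1·5=5≤8, objective 45.
(x_1,x_2)=(0,4): 3·0+4·4=16≤20, 5·0+1·4=4≤8, objective 36.
No feasible integer point exceeds 45.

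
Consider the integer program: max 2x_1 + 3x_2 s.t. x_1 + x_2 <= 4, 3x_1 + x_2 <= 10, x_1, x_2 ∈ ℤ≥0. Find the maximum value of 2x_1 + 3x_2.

(x_1,x_2)=(0,4): 1·0+1·4=4≤4, 3·0+1·4=4≤10, objective 12.
(x_1,x_2)=(1,3): 1·1+1·3=4≤4, 3·1+1·3=6≤10, objective 11.
(x_1,x_2)=(0,3): 1·0+1·3=3≤4, 3·0+1·3=3≤10, objective 9.
No feasible integer point exceeds 12.

12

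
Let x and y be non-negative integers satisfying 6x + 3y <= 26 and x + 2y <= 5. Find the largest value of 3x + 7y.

17

Relaxing integrality, the LP optimum is 17.50 at (x,y) = (0, 2.5), which is not an integer point.
(x,y)=(1,2): 6·1+3·2=12≤26, 1·1+2·2=5≤5, objective 17.
(x,y)=(0,2): 6·0+3·2=6≤26, 1·0+2·2=4≤5, objective 14.
(x,y)=(2,1): 6·2+3·1=15≤26, 1·2+2·1=4≤5, objective 13.
The best lattice point is (1,2), giving 17.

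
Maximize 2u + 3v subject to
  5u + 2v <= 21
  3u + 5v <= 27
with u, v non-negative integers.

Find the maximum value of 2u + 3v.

16

(u,v)=(2,4): 5·2+2·4=18≤21, 3·2+5·4=26≤27, objective 16.
(u,v)=(3,3): 5·3+2·3=21≤21, 3·3+5·3=24≤27, objective 15.
The best lattice point is (2,4), giving 16.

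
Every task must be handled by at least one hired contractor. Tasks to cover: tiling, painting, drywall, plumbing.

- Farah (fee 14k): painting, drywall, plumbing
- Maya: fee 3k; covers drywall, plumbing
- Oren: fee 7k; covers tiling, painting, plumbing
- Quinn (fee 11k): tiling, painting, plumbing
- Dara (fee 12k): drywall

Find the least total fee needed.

10

Choose Maya and Oren: together they cover tiling, painting, drywall, plumbing — every task.
Total fee: 3 + 7 = 10.
No cover costs less than 10.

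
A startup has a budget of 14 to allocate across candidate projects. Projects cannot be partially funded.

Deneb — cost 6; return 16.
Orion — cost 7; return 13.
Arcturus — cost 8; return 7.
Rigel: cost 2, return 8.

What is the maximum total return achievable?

29

Allowing fractional choices, the relaxed optimum would be about 35.1, but projects are indivisible.
Deneb + Orion: cost 6 + 7 = 13 ≤ 14, return 16 + 13 = 29.
Deneb + Rigel: cost 6 + 2 = 8 ≤ 14, return 16 + 8 = 24.
Best is Deneb and Orion with total return 29.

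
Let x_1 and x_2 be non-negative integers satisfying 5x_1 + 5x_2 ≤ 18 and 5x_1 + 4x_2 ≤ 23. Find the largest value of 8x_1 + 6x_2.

24

The continuous relaxation peaks at (3.6, 0) with value 28.80; rounding to a feasible lattice point costs some objective.
(x_1,x_2)=(3,0): 5·3+5·0=15≤18, 5·3+4·0=15≤23, objective 24.
(x_1,x_2)=(2,1): 5·2+5·1=15≤18, 5·2+4·1=14≤23, objective 22.
The best lattice point is (3,0), giving 24.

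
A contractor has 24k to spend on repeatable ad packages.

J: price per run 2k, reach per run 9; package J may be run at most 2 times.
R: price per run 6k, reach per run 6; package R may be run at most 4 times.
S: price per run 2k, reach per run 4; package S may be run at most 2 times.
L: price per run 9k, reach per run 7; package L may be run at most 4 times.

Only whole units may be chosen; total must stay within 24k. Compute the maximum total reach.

This is a bounded integer knapsack.
2×J, 3×R, and 1×S: price 24 ≤ 24, reach 2·9 + 3·6 + 1·4 = 40.
2×J, 1×R, 2×S, and 1×L: price 23 ≤ 24, reach 2·9 + 1·6 + 2·4 + 1·7 = 39.
Best is 40.

40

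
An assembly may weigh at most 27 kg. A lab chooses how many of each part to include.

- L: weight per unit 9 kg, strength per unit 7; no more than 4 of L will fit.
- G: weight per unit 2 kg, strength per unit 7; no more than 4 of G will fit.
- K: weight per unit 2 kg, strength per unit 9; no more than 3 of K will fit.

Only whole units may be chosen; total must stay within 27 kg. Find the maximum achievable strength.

K has the best ratio (9/2); taking only K gives at most 3×9 = 27 (stopped by the supply cap of 3).
Mixing does better — 1×L, 4×G, and 3×K: weight 23 ≤ 27, strength 1·7 + 4·7 + 3·9 = 62.

62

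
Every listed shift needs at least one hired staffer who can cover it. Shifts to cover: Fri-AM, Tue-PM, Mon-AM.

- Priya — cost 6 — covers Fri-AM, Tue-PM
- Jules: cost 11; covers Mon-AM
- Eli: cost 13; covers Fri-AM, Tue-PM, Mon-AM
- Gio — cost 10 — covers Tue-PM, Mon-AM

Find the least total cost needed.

The greedy cost-per-new-shift heuristic would pick Priya and Gio for 16, but a cheaper cover exists.
Eli alone covers Fri-AM, Tue-PM, Mon-AM — every shift.
Total cost: 13.
No cover costs less than 13.

13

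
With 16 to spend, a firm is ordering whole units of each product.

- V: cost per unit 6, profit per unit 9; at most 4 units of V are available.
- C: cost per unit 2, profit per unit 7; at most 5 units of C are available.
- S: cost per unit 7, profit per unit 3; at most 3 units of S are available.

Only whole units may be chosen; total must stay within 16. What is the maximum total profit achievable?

1×V and 4×C: cost 14 ≤ 16, profit 1·9 + 4·7 = 37.
1×V and 5×C: cost 16 ≤ 16, profit 1·9 + 5·7 = 44.
Best is 44.

44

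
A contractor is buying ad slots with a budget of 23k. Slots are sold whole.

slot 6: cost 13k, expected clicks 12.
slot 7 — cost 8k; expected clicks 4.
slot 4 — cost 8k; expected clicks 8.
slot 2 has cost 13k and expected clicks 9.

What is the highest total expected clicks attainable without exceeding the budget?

Allowing fractional choices, the relaxed optimum would be about 21.4, but ad slots are indivisible.
slot 6 + slot 4: cost 13 + 8 = 21 ≤ 23, expected clicks 12 + 8 = 20.
slot 6 + slot 7: cost 13 + 8 = 21 ≤ 23, expected clicks 12 + 4 = 16.
slot 4 + slot 2: cost 8 + 13 = 21 ≤ 23, expected clicks 8 + 9 = 17.
Best is slot 6 and slot 4 with total expected clicks 20.

20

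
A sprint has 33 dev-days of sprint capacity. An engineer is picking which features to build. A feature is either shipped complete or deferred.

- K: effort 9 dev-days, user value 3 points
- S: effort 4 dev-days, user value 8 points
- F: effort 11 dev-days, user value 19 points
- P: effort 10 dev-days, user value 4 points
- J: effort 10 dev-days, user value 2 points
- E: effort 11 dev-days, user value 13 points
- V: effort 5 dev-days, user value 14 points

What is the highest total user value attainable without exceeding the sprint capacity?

54

Take S, F, E, and V: effort 4 + 11 + 11 + 5 = 31 ≤ 33, user value 8 + 19 + 13 + 14 = 54.
No other feasible combination does better.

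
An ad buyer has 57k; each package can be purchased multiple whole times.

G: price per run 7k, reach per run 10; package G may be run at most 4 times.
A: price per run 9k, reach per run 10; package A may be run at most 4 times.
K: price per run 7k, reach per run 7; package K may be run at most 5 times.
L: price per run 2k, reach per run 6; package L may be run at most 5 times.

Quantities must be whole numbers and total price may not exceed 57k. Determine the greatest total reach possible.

90

3×G, 2×A, 1×K, and 5×L: price 56 ≤ 57, reach 3·10 + 2·10 + 1·7 + 5·6 = 87.
4×G, 2×A, and 5×L: price 56 ≤ 57, reach 4·10 + 2·10 + 5·6 = 90.
Best is 90.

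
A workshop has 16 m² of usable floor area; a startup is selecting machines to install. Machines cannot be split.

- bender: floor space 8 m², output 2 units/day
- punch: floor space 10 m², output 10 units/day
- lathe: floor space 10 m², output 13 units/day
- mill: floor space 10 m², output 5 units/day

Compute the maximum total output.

Allowing fractional choices, the relaxed optimum would be about 19.0, but machines are indivisible.
punch: floor space 10 ≤ 16, output 10.
lathe: floor space 10 ≤ 16, output 13.
Best is lathe with total output 13.

13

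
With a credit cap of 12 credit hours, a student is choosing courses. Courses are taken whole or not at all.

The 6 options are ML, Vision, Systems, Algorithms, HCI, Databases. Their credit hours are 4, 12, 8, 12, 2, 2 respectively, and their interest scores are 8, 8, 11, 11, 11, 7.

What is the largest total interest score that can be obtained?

Systems + HCI: credit hours 8 + 2 = 10 ≤ 12, interest score 11 + 11 = 22.
Systems + HCI + Databases: credit hours 8 + 2 + 2 = 12 ≤ 12, interest score 11 + 11 + 7 = 29.
ML + HCI + Databases: credit hours 4 + 2 + 2 = 8 ≤ 12, interest score 8 + 11 + 7 = 26.
Best is Systems, HCI, and Databases with total interest score 29.

29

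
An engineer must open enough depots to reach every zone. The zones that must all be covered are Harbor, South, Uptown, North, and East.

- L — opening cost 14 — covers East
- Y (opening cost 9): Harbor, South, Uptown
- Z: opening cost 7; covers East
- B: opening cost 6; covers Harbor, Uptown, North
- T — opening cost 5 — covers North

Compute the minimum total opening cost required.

21

This is a weighted set-cover instance.
The greedy cost-per-new-zone heuristic would pick B, Z, and Y for 22, but a cheaper cover exists.
Choose Y, Z, and T: together they cover Harbor, South, Uptown, North, East — every zone.
Total opening cost: 9 + 7 + 5 = 21.
No cover costs less than 21.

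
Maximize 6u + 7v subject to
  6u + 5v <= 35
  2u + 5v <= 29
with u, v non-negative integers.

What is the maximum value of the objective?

(u,v)=(1,5) is feasible, giving 41.
(u,v)=(2,4) is feasible, giving 40.
(u,v)=(0,5) is feasible, giving 35.
(u,v)=(1,4) is feasible, giving 34.
The best lattice point is (1,5), giving 41.

41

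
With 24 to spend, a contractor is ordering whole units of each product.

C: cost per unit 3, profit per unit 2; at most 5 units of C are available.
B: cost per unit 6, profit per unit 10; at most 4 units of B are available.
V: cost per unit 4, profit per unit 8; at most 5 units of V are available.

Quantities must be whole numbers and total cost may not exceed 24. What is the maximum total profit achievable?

44

V has the best ratio (8/4); taking only V gives at most 5×8 = 40 (stopped by the supply cap of 5).
Mixing does better — 2×B and 3×V: cost 24 ≤ 24, profit 2·10 + 3·8 = 44.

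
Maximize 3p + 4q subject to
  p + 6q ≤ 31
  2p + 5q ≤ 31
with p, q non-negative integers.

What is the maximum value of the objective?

45

The continuous relaxation peaks at (15.5, 0) with value 46.50; rounding to a feasible lattice point costs some objective.
(p,q)=(15,0): 1·15+6·0=15≤31, 2·15+5·0=30≤31, objective 45.
(p,q)=(14,0): 1·14+6·0=14≤31, 2·14+5·0=28≤31, objective 42.
The best lattice point is (15,0), giving 45.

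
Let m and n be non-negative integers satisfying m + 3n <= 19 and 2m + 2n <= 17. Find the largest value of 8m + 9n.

The continuous relaxation peaks at (3.25, 5.25) with value 73.25; rounding to a feasible lattice point costs some objective.
(m,n)=(3,5) is feasible, giving 69.
(m,n)=(4,4) is feasible, giving 68.
(m,n)=(2,5) is feasible, giving 61.
(m,n)=(3,4) is feasible, giving 60.
Maximum is 69 at (m,n)=(3,5).

69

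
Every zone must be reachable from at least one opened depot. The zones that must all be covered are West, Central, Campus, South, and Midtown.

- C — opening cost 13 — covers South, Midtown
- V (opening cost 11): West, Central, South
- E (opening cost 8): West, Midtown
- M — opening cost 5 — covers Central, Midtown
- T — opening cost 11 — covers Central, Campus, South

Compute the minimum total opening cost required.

19

This is a weighted set-cover instance.
The greedy cost-per-new-zone heuristic would pick M, V, and T for 27, but a cheaper cover exists.
Choose E and T: together they cover West, Central, Campus, South, Midtown — every zone.
Total opening cost: 8 + 11 = 19.
No cover costs less than 19.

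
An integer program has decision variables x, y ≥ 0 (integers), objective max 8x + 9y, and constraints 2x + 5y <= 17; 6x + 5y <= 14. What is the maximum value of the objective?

18

Relaxing integrality, the LP optimum is 25.20 at (x,y) = (0, 2.8), which is not an integer point.
(x,y)=(0,2): 2·0+5·2=10≤17, 6·0+5·2=10≤14, objective 18.
(x,y)=(1,1): 2·1+5·1=7≤17, 6·1+5·1=11≤14, objective 17.
(x,y)=(0,1): 2·0+5·1=5≤17, 6·0+5·1=5≤14, objective 9.
The best lattice point is (0,2), giving 18.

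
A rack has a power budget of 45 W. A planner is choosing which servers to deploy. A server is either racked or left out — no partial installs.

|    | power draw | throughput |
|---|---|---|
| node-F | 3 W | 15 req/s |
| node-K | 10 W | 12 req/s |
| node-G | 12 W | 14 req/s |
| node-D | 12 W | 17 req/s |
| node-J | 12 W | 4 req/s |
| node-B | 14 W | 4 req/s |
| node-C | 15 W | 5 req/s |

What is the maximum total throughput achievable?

Allowing fractional choices, the relaxed optimum would be about 60.7, but servers are indivisible.
node-F + node-G + node-D + node-C: power draw 3 + 12 + 12 + 15 = 42 ≤ 45, throughput 15 + 14 + 17 + 5 = 51.
node-F + node-G + node-D + node-J: power draw 3 + 12 + 12 + 12 = 39 ≤ 45, throughput 15 + 14 + 17 + 4 = 50.
node-F + node-K + node-G + node-D: power draw 3 + 10 + 12 + 12 = 37 ≤ 45, throughput 15 + 12 + 14 + 17 = 58.
Best is node-F, node-K, node-G, and node-D with total throughput 58.

58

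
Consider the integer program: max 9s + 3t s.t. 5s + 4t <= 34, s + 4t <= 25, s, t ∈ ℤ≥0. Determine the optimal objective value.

57

The continuous relaxation peaks at (6.8, 0) with value 61.20; rounding to a feasible lattice point costs some objective.
(s,t)=(6,1): 5·6+4·1=34≤34, 1·6+4·1=10≤25, objective 57.
(s,t)=(6,0): 5·6+4·0=30≤34, 1·6+4·0=6≤25, objective 54.
(s,t)=(5,2): 5·5+4·2=33≤34, 1·5+4·2=13≤25, objective 51.
Maximum is 57 at (s,t)=(6,1).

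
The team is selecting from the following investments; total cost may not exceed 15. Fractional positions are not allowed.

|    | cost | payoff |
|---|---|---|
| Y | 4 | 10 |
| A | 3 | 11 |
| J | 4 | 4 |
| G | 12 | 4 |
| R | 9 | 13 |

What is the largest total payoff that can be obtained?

25

Allowing fractional choices, the relaxed optimum would be about 32.6, but investments are indivisible.
A + R: cost 3 + 9 = 12 ≤ 15, payoff 11 + 13 = 24.
Y + A + J: cost 4 + 3 + 4 = 11 ≤ 15, payoff 10 + 11 + 4 = 25.
Best is Y, A, and J with total payoff 25.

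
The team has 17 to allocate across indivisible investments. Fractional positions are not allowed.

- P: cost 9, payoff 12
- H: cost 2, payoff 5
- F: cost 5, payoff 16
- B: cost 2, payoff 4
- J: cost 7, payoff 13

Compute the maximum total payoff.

38

Take H, F, B, and J: cost 2 + 5 + 2 + 7 = 16 ≤ 17, payoff 5 + 16 + 4 + 13 = 38.
No other feasible combination does better.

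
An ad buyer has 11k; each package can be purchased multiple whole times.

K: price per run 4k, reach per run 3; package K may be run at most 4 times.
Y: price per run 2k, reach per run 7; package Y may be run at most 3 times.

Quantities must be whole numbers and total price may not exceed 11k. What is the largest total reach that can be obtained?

Y has the best ratio (7/2); taking only Y gives at most 3×7 = 21 (stopped by the supply cap of 3).
Mixing does better — 1×K and 3×Y: price 10 ≤ 11, reach 1·3 + 3·7 = 24.

24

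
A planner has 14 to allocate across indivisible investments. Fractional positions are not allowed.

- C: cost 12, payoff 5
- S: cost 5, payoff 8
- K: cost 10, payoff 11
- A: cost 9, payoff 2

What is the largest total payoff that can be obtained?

11

S: cost 5 ≤ 14, payoff 8.
K: cost 10 ≤ 14, payoff 11.
S + A: cost 5 + 9 = 14 ≤ 14, payoff 8 + 2 = 10.
Best is K with total payoff 11.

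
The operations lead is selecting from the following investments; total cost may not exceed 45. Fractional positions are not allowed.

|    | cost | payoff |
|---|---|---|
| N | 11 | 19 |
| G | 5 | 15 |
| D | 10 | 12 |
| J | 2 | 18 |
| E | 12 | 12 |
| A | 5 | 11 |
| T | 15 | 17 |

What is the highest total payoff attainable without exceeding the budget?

Allowing fractional choices, the relaxed optimum would be about 88.6, but investments are indivisible.
N + G + D + J + E + A: cost 11 + 5 + 10 + 2 + 12 + 5 = 45 ≤ 45, payoff 19 + 15 + 12 + 18 + 12 + 11 = 87.
N + G + D + J + T: cost 11 + 5 + 10 + 2 + 15 = 43 ≤ 45, payoff 19 + 15 + 12 + 18 + 17 = 81.
Best is N, G, D, J, E, and A with total payoff 87.

87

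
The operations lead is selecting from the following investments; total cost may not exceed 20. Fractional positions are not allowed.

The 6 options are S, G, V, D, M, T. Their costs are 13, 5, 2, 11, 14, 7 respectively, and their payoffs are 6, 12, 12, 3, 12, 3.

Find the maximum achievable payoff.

This is an integer program with binary decision variables.
Take S, G, and V: cost 13 + 5 + 2 = 20 ≤ 20, payoff 6 + 12 + 12 = 30.
No other feasible combination does better.

30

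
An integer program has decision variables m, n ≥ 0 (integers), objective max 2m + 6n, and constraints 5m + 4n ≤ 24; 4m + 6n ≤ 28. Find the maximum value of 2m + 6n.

Relaxing integrality, the LP optimum is 28.00 at (m,n) = (0, 4.67), which is not an integer point.
(m,n)=(1,4): 5·1+4·4=21≤24, 4·1+6·4=28≤28, objective 26.
(m,n)=(0,4): 5·0+4·4=16≤24, 4·0+6·4=24≤28, objective 24.
(m,n)=(2,3): 5·2+4·3=22≤24, 4·2+6·3=26≤28, objective 22.
(m,n)=(1,3): 5·1+4·3=17≤24, 4·1+6·3=22≤28, objective 20.
No feasible integer point exceeds 26.

26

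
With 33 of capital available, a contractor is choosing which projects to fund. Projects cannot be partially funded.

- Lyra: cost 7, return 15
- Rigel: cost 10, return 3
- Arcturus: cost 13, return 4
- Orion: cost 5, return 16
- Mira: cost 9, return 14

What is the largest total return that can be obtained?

Lyra + Rigel + Orion + Mira: cost 7 + 10 + 5 + 9 = 31 ≤ 33, return 15 + 3 + 16 + 14 = 48.
Lyra + Orion + Mira: cost 7 + 5 + 9 = 21 ≤ 33, return 15 + 16 + 14 = 45.
Lyra + Arcturus + Orion: cost 7 + 13 + 5 = 25 ≤ 33, return 15 + 4 + 16 = 35.
Best is Lyra, Rigel, Orion, and Mira with total return 48.

48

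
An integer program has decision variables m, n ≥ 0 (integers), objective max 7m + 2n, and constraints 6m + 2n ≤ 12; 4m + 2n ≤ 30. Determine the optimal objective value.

14

(m,n)=(2,0): 6·2+2·0=12≤12, 4·2+2·0=8≤30, objective 14.
(m,n)=(1,1): 6·1+2·1=8≤12, 4·1+2·1=6≤30, objective 9.
(m,n)=(1,0): 6·1+2·0=6≤12, 4·1+2·0=4≤30, objective 7.
No feasible integer point exceeds 14.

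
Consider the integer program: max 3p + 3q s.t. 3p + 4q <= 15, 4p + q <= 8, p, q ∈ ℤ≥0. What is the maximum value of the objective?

(p,q)=(1,3): 3·1+4·3=15≤15, 4·1+1·3=7≤8, objective 12.
(p,q)=(1,2): 3·1+4·2=11≤15, 4·1+1·2=6≤8, objective 9.
(p,q)=(0,3): 3·0+4·3=12≤15, 4·0+1·3=3≤8, objective 9.
No feasible integer point exceeds 12.

12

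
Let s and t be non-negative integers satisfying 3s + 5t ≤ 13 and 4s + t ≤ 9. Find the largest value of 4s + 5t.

14

Relaxing integrality, the LP optimum is 14.88 at (s,t) = (1.88, 1.47), which is not an integer point.
(s,t)=(1,2): 3·1+5·2=13≤13, 4·1+1·2=6≤9, objective 14.
(s,t)=(2,1): 3·2+5·1=11≤13, 4·2+1·1=9≤9, objective 13.
(s,t)=(0,2): 3·0+5·2=10≤13, 4·0+1·2=2≤9, objective 10.
No feasible integer point exceeds 14.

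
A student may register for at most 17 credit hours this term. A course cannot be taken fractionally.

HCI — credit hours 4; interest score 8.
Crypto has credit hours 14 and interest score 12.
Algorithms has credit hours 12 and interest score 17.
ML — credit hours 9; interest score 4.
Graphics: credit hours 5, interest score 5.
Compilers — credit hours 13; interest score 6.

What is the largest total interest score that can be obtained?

Take HCI and Algorithms: credit hours 4 + 12 = 16 ≤ 17, interest score 8 + 17 = 25.
No other feasible combination does better.

25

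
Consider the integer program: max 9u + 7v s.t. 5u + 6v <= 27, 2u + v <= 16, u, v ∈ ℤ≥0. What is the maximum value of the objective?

Relaxing integrality, the LP optimum is 48.60 at (u,v) = (5.4, 0), which is not an integer point.
(u,v)=(5,0): 5·5+6·0=25≤27, 2·5+1·0=10≤16, objective 45.
(u,v)=(4,1): 5·4+6·1=26≤27, 2·4+1·1=9≤16, objective 43.
(u,v)=(4,0): 5·4+6·0=20≤27, 2·4+1·0=8≤16, objective 36.
The best lattice point is (5,0), giving 45.

45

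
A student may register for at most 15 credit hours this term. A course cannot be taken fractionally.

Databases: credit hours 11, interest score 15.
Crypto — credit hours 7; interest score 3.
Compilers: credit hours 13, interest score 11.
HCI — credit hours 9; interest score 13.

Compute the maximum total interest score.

Allowing fractional choices, the relaxed optimum would be about 21.2, but courses are indivisible.
Databases: credit hours 11 ≤ 15, interest score 15.
Compilers: credit hours 13 ≤ 15, interest score 11.
HCI: credit hours 9 ≤ 15, interest score 13.
Best is Databases with total interest score 15.

15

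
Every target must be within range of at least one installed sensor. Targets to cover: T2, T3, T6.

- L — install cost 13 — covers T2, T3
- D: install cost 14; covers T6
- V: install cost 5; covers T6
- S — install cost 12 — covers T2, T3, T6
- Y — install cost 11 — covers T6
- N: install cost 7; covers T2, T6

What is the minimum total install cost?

12

S alone covers T2, T3, T6 — every target.
Total install cost: 12.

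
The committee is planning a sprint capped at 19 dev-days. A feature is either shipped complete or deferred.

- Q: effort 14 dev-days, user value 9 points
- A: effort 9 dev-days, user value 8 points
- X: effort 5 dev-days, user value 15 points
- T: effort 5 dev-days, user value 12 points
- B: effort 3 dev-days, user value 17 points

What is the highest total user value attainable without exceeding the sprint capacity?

Take X, T, and B: effort 5 + 5 + 3 = 13 ≤ 19, user value 15 + 12 + 17 = 44.
No other feasible combination does better.

44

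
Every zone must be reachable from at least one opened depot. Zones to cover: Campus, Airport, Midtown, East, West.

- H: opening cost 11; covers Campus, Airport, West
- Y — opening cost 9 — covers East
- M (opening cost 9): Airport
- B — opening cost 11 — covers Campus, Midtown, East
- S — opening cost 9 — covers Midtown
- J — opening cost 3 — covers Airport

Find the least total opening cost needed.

22

The greedy cost-per-new-zone heuristic would pick J, B, and H for 25, but a cheaper cover exists.
Choose H and B: together they cover Campus, Airport, Midtown, East, West — every zone.
Total opening cost: 11 + 11 = 22.
No cover costs less than 22.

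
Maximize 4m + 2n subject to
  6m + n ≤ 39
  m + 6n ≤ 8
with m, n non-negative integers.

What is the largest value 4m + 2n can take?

24

The continuous relaxation peaks at (6.46, 0.257) with value 26.34; rounding to a feasible lattice point costs some objective.
(m,n)=(6,0): 6·6+1·0=36≤39, 1·6+6·0=6≤8, objective 24.
(m,n)=(5,0): 6·5+1·0=30≤39, 1·5+6·0=5≤8, objective 20.
Maximum is 24 at (m,n)=(6,0).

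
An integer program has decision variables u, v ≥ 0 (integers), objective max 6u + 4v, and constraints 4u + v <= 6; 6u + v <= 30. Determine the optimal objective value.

24

(u,v)=(0,6): 4·0+1·6=6≤6, 6·0+1·6=6≤30, objective 24.
(u,v)=(0,5): 4·0+1·5=5≤6, 6·0+1·5=5≤30, objective 20.
The best lattice point is (0,6), giving 24.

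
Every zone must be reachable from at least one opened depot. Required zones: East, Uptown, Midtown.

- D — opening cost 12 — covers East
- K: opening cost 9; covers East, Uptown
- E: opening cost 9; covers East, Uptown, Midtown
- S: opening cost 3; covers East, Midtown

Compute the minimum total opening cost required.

This is an integer covering problem.
The greedy cost-per-new-zone heuristic would pick S and K for 12, but a cheaper cover exists.
E alone covers East, Uptown, Midtown — every zone.
Total opening cost: 9.
No cover costs less than 9.

9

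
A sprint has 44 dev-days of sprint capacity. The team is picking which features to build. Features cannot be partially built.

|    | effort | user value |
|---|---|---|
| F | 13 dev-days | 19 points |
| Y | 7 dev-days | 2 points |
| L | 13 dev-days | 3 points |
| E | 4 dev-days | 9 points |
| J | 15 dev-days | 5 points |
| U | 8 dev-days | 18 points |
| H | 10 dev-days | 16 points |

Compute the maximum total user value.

Allowing fractional choices, the relaxed optimum would be about 65.0, but features are indivisible.
F + L + U + H: effort 13 + 13 + 8 + 10 = 44 ≤ 44, user value 19 + 3 + 18 + 16 = 56.
F + Y + E + U + H: effort 13 + 7 + 4 + 8 + 10 = 42 ≤ 44, user value 19 + 2 + 9 + 18 + 16 = 64.
F + E + U + H: effort 13 + 4 + 8 + 10 = 35 ≤ 44, user value 19 + 9 + 18 + 16 = 62.
Best is F, Y, E, U, and H with total user value 64.

64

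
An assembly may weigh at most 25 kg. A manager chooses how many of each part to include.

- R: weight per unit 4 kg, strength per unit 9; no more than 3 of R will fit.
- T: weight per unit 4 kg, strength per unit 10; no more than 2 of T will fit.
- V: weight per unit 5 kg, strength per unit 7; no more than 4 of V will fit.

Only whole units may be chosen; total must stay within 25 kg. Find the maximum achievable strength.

3×R, 2×T, and 1×V: weight 25 ≤ 25, strength 3·9 + 2·10 + 1·7 = 54.
3×R and 2×T: weight 20 ≤ 25, strength 3·9 + 2·10 = 47.
Best is 54.

54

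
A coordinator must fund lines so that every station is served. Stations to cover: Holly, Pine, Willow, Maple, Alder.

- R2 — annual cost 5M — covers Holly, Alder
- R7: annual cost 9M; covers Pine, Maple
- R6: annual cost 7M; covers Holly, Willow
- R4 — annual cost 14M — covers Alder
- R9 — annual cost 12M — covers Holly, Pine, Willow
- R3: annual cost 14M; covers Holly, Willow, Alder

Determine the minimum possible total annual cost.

21

Choose R2, R7, and R6: together they cover Holly, Pine, Willow, Maple, Alder — every station.
Total annual cost: 5 + 9 + 7 = 21.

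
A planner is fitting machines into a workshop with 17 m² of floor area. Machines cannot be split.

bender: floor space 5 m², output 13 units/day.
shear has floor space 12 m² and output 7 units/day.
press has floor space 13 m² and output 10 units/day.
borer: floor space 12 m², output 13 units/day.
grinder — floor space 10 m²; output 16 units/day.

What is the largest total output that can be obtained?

bender + borer: floor space 5 + 12 = 17 ≤ 17, output 13 + 13 = 26.
bender + shear: floor space 5 + 12 = 17 ≤ 17, output 13 + 7 = 20.
bender + grinder: floor space 5 + 10 = 15 ≤ 17, output 13 + 16 = 29.
Best is bender and grinder with total output 29.

29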